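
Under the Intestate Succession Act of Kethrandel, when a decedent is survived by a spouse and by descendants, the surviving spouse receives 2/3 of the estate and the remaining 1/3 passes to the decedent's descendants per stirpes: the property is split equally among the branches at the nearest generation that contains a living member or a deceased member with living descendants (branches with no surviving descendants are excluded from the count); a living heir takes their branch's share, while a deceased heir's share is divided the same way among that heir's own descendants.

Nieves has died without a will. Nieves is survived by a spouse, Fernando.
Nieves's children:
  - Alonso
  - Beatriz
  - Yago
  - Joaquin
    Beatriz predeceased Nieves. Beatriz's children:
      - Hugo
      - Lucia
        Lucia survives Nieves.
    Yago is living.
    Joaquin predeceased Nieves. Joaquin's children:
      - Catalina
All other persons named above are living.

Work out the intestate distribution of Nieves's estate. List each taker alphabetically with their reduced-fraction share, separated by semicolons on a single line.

Fernando, as surviving spouse, takes 2/3.
The remaining 1/3 passes to Nieves's descendants per stirpes.
The 1/3 is divided into 4 equal shares of 1/12 among Alonso, Beatriz, Yago, Joaquin.
Alonso is living and takes 1/12.
Beatriz predeceased; the 1/12 allotted to Beatriz's branch passes to Beatriz's issue by representation.
The 1/12 is divided into 2 equal shares of 1/24 among Hugo, Lucia.
Hugo is living and takes 1/24.
Lucia is living and takes 1/24.
Yago is living and takes 1/12.
Joaquin predeceased; the 1/12 allotted to Joaquin's branch passes to Joaquin's issue by representation.
Catalina is the sole taker at this level and receives the full 1/12.

Alonso 1/12; Catalina 1/12; Fernando 2/3; Hugo 1/24; Lucia 1/24; Yago 1/12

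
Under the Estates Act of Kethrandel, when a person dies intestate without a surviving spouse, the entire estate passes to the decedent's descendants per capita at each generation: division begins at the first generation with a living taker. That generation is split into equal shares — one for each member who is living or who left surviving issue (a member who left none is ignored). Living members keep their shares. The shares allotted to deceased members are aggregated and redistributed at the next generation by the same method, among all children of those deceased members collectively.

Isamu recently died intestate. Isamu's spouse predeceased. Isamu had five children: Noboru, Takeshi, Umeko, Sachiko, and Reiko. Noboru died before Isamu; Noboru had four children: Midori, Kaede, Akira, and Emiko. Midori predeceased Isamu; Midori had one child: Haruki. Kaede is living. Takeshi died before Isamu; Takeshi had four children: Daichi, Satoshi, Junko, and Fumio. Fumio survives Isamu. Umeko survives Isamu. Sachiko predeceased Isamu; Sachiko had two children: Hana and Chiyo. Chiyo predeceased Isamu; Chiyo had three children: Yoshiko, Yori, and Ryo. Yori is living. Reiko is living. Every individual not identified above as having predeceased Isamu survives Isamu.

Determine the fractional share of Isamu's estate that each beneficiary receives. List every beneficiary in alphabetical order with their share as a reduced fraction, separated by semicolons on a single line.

Akira 3/50; Daichi 3/50; Emiko 3/50; Fumio 3/50; Hana 3/50; Haruki 3/100; Junko 3/50; Kaede 3/50; Reiko 1/5; Ryo 3/100; Satoshi 3/50; Umeko 1/5; Yori 3/100; Yoshiko 3/100

There is no surviving spouse, so the entire estate passes to Isamu's descendants per capita at each generation.
At generation 1 (Noboru, Takeshi, Umeko, Sachiko, Reiko) there are 5 shares of (1)/5 = 1/5 each.
Living: Umeko and Reiko — each takes 1/5.
Deceased: Noboru, Takeshi, and Sachiko. Their combined 3/5 is pooled and carried to generation 2.
At generation 2 (Midori, Kaede, Akira, Emiko, Daichi, Satoshi, Junko, Fumio, Hana, Chiyo) there are 10 shares of (3/5)/10 = 3/50 each.
Living: Kaede, Akira, Emiko, Daichi, Satoshi, Junko, Fumio, and Hana — each takes 3/50.
Deceased: Midori and Chiyo. Their combined 3/25 is pooled and carried to generation 3.
At generation 3 (Haruki, Yoshiko, Yori, Ryo) there are 4 shares of (3/25)/4 = 3/100 each.
Living: Haruki, Yoshiko, Yori, and Ryo — each takes 3/100.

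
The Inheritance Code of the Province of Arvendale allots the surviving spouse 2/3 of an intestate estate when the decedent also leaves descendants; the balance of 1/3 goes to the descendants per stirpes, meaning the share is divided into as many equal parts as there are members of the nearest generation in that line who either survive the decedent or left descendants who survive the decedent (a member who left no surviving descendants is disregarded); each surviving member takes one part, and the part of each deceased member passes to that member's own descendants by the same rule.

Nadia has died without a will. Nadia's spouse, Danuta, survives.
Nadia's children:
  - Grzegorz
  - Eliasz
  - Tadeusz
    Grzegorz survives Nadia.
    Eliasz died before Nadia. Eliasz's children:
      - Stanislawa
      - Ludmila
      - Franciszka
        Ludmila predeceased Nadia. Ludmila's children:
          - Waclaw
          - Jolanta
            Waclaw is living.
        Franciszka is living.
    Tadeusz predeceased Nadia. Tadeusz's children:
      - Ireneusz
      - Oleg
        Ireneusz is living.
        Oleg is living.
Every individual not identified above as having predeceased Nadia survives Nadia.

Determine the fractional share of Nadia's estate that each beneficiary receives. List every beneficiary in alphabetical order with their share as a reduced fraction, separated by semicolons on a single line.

Danuta, as surviving spouse, takes 2/3.
The remaining 1/3 passes to Nadia's descendants per stirpes.
The 1/3 is divided into 3 equal shares of 1/9 among Grzegorz, Eliasz, Tadeusz.
Grzegorz is living and takes 1/9.
Eliasz predeceased; the 1/9 allotted to Eliasz's branch passes to Eliasz's issue by representation.
The 1/9 is divided into 3 equal shares of 1/27 among Stanislawa, Ludmila, Franciszka.
Stanislawa is living and takes 1/27.
Ludmila predeceased; the 1/27 allotted to Ludmila's branch passes to Ludmila's issue by representation.
The 1/27 is divided into 2 equal shares of 1/54 among Waclaw, Jolanta.
Waclaw is living and takes 1/54.
Jolanta is living and takes 1/54.
Franciszka is living and takes 1/27.
Tadeusz predeceased; the 1/9 allotted to Tadeusz's branch passes to Tadeusz's issue by representation.
The 1/9 is divided into 2 equal shares of 1/18 among Ireneusz, Oleg.
Ireneusz is living and takes 1/18.
Oleg is living and takes 1/18.

Danuta 2/3; Franciszka 1/27; Grzegorz 1/9; Ireneusz 1/18; Jolanta 1/54; Oleg 1/18; Stanislawa 1/27; Waclaw 1/54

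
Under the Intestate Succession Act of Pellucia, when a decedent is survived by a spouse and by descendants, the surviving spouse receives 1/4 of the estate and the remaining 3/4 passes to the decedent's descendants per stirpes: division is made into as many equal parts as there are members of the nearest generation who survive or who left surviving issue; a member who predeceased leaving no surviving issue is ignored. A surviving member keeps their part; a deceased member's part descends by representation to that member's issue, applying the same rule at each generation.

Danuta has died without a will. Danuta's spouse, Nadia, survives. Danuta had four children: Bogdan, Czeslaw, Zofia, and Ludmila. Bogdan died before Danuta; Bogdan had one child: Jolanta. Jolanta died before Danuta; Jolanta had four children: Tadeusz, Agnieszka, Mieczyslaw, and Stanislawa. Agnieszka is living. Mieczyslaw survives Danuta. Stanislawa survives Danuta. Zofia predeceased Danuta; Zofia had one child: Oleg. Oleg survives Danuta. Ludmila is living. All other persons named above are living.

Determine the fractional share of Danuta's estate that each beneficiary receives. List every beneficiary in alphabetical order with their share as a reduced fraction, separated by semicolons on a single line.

Nadia, as surviving spouse, takes 1/4.
The remaining 3/4 passes to Danuta's descendants per stirpes.
The 3/4 is divided into 4 equal shares of 3/16 among Bogdan, Czeslaw, Zofia, Ludmila.
Bogdan predeceased; the 3/16 allotted to Bogdan's branch passes to Bogdan's issue by representation.
Jolanta's line is the sole branch at this level, so the full 3/16 passes to Jolanta's issue by representation.
The 3/16 is divided into 4 equal shares of 3/64 among Tadeusz, Agnieszka, Mieczyslaw, Stanislawa.
Tadeusz is living and takes 3/64.
Agnieszka is living and takes 3/64.
Mieczyslaw is living and takes 3/64.
Stanislawa is living and takes 3/64.
Czeslaw is living and takes 3/16.
Zofia predeceased; the 3/16 allotted to Zofia's branch passes to Zofia's issue by representation.
Oleg is the sole taker at this level and receives the full 3/16.
Ludmila is living and takes 3/16.

Agnieszka 3/64; Czeslaw 3/16; Ludmila 3/16; Mieczyslaw 3/64; Nadia 1/4; Oleg 3/16; Stanislawa 3/64; Tadeusz 3/64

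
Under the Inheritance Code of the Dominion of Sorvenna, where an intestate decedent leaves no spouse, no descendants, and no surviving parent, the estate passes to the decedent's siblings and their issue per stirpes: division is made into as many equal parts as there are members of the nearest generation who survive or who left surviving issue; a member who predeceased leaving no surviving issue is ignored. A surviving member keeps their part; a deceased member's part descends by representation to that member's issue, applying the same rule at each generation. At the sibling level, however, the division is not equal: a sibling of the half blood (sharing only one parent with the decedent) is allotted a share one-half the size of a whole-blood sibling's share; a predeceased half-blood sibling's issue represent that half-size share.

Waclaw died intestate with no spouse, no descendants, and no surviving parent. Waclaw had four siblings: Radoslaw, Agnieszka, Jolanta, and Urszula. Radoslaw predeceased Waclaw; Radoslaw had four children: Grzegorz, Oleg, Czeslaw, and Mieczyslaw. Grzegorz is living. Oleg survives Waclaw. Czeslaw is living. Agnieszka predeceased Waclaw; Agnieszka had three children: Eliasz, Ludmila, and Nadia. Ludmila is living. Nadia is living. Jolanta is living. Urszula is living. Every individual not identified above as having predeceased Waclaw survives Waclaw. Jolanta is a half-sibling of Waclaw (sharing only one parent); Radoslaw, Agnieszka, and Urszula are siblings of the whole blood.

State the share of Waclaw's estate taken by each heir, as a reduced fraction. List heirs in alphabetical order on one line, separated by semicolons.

Czeslaw 1/14; Eliasz 2/21; Grzegorz 1/14; Jolanta 1/7; Ludmila 2/21; Mieczyslaw 1/14; Nadia 2/21; Oleg 1/14; Urszula 2/7

No spouse, descendants, or parent survives, so the estate passes to Waclaw's siblings per stirpes.
Half-blood siblings count for one-half the weight of whole-blood siblings at the initial division.
Dividing 1 in proportion to weights (total weight 7/2): Radoslaw (weight 1) → 2/7; Agnieszka (weight 1) → 2/7; Jolanta (weight 1/2) → 1/7; Urszula (weight 1) → 2/7.
Radoslaw predeceased; the 2/7 allotted to Radoslaw's branch passes to Radoslaw's issue by representation.
The 2/7 is divided into 4 equal shares of 1/14 among Grzegorz, Oleg, Czeslaw, Mieczyslaw.
Grzegorz is living and takes 1/14.
Oleg is living and takes 1/14.
Czeslaw is living and takes 1/14.
Mieczyslaw is living and takes 1/14.
Agnieszka predeceased; the 2/7 allotted to Agnieszka's branch passes to Agnieszka's issue by representation.
The 2/7 is divided into 3 equal shares of 2/21 among Eliasz, Ludmila, Nadia.
Eliasz is living and takes 2/21.
Ludmila is living and takes 2/21.
Nadia is living and takes 2/21.
Jolanta is living and takes 1/7.
Urszula is living and takes 2/7.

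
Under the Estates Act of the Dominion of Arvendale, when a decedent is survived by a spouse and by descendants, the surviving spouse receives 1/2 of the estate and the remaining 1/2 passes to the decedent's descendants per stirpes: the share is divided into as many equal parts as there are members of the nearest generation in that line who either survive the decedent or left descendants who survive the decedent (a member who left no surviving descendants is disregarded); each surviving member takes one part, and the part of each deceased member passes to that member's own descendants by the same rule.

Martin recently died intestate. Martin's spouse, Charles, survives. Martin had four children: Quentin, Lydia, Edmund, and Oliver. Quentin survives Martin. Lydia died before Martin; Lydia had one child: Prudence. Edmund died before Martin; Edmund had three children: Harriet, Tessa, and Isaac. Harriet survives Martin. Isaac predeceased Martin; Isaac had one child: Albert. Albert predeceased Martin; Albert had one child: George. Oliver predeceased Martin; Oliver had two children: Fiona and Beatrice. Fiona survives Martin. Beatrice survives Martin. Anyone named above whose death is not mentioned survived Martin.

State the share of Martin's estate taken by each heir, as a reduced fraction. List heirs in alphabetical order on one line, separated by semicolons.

Charles, as surviving spouse, takes 1/2.
The remaining 1/2 passes to Martin's descendants per stirpes.
The 1/2 is divided into 4 equal shares of 1/8 among Quentin, Lydia, Edmund, Oliver.
Quentin is living and takes 1/8.
Lydia predeceased; the 1/8 allotted to Lydia's branch passes to Lydia's issue by representation.
Prudence is the sole taker at this level and receives the full 1/8.
Edmund predeceased; the 1/8 allotted to Edmund's branch passes to Edmund's issue by representation.
The 1/8 is divided into 3 equal shares of 1/24 among Harriet, Tessa, Isaac.
Harriet is living and takes 1/24.
Tessa is living and takes 1/24.
Isaac predeceased; the 1/24 allotted to Isaac's branch passes to Isaac's issue by representation.
Albert's line is the sole branch at this level, so the full 1/24 passes to Albert's issue by representation.
George is the sole taker at this level and receives the full 1/24.
Oliver predeceased; the 1/8 allotted to Oliver's branch passes to Oliver's issue by representation.
The 1/8 is divided into 2 equal shares of 1/16 among Fiona, Beatrice.
Fiona is living and takes 1/16.
Beatrice is living and takes 1/16.

Beatrice 1/16; Charles 1/2; Fiona 1/16; George 1/24; Harriet 1/24; Prudence 1/8; Quentin 1/8; Tessa 1/24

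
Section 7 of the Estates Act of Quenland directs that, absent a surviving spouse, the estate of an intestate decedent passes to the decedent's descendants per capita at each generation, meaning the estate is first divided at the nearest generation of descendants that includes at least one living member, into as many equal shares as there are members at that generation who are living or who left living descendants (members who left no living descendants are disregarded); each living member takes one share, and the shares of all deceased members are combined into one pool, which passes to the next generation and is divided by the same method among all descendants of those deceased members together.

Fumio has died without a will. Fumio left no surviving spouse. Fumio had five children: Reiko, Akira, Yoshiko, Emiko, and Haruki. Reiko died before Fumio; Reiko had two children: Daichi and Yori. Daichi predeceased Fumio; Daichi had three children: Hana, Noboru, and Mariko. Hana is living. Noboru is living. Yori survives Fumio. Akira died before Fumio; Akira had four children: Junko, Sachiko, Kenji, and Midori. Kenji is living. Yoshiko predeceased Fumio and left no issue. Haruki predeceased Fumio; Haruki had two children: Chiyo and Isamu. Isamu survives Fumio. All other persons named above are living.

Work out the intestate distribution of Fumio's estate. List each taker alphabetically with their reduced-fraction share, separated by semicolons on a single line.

There is no surviving spouse, so the entire estate passes to Fumio's descendants per capita at each generation.
At generation 1 (Reiko, Akira, Emiko, Haruki) there are 4 shares of (1)/4 = 1/4 each.
Living: Emiko — each takes 1/4.
Deceased: Reiko, Akira, and Haruki. Their combined 3/4 is pooled and carried to generation 2.
At generation 2 (Daichi, Yori, Junko, Sachiko, Kenji, Midori, Chiyo, Isamu) there are 8 shares of (3/4)/8 = 3/32 each.
Living: Yori, Junko, Sachiko, Kenji, Midori, Chiyo, and Isamu — each takes 3/32.
Deceased: Daichi. That 3/32 share is carried to generation 3.
At generation 3 (Hana, Noboru, Mariko) there are 3 shares of (3/32)/3 = 1/32 each.
Living: Hana, Noboru, and Mariko — each takes 1/32.

Chiyo 3/32; Emiko 1/4; Hana 1/32; Isamu 3/32; Junko 3/32; Kenji 3/32; Mariko 1/32; Midori 3/32; Noboru 1/32; Sachiko 3/32; Yori 3/32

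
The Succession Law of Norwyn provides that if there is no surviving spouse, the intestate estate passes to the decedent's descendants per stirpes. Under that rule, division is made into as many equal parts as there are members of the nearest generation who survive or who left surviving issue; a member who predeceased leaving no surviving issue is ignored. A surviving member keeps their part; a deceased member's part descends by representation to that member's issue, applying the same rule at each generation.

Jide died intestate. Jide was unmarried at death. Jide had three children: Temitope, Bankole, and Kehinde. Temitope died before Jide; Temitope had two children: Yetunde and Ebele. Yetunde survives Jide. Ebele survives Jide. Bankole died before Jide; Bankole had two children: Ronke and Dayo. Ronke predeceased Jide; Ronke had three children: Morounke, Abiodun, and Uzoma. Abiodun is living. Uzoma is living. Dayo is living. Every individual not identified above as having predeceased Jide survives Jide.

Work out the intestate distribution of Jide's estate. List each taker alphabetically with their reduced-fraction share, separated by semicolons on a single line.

Abiodun 1/18; Dayo 1/6; Ebele 1/6; Kehinde 1/3; Morounke 1/18; Uzoma 1/18; Yetunde 1/6

There is no surviving spouse, so the entire estate passes to Jide's descendants per stirpes.
The estate is divided into 3 equal shares of 1/3 among Temitope, Bankole, Kehinde.
Temitope predeceased; the 1/3 allotted to Temitope's branch passes to Temitope's issue by representation.
The 1/3 is divided into 2 equal shares of 1/6 among Yetunde, Ebele.
Yetunde is living and takes 1/6.
Ebele is living and takes 1/6.
Bankole predeceased; the 1/3 allotted to Bankole's branch passes to Bankole's issue by representation.
The 1/3 is divided into 2 equal shares of 1/6 among Ronke, Dayo.
Ronke predeceased; the 1/6 allotted to Ronke's branch passes to Ronke's issue by representation.
The 1/6 is divided into 3 equal shares of 1/18 among Morounke, Abiodun, Uzoma.
Morounke is living and takes 1/18.
Abiodun is living and takes 1/18.
Uzoma is living and takes 1/18.
Dayo is living and takes 1/6.
Kehinde is living and takes 1/3.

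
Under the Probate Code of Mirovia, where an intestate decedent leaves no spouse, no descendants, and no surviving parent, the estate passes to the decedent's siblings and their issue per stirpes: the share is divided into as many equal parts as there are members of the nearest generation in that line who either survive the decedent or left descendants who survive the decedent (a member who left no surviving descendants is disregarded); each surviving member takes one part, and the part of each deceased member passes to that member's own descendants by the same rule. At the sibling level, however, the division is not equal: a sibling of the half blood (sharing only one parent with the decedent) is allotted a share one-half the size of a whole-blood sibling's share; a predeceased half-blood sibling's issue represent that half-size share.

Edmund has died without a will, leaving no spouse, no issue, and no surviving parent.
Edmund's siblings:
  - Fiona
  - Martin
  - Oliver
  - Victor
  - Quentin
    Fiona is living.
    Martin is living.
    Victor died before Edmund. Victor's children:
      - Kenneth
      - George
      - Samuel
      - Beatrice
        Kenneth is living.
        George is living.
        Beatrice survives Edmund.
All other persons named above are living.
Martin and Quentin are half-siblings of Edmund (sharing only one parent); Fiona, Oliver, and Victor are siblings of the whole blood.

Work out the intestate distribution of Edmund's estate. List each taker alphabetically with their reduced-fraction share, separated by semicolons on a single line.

No spouse, descendants, or parent survives, so the estate passes to Edmund's siblings per stirpes.
Half-blood siblings count for one-half the weight of whole-blood siblings at the initial division.
Dividing 1 in proportion to weights (total weight 4): Fiona (weight 1) → 1/4; Martin (weight 1/2) → 1/8; Oliver (weight 1) → 1/4; Victor (weight 1) → 1/4; Quentin (weight 1/2) → 1/8.
Fiona is living and takes 1/4.
Martin is living and takes 1/8.
Oliver is living and takes 1/4.
Victor predeceased; the 1/4 allotted to Victor's branch passes to Victor's issue by representation.
The 1/4 is divided into 4 equal shares of 1/16 among Kenneth, George, Samuel, Beatrice.
Kenneth is living and takes 1/16.
George is living and takes 1/16.
Samuel is living and takes 1/16.
Beatrice is living and takes 1/16.
Quentin is living and takes 1/8.

Beatrice 1/16; Fiona 1/4; George 1/16; Kenneth 1/16; Martin 1/8; Oliver 1/4; Quentin 1/8; Samuel 1/16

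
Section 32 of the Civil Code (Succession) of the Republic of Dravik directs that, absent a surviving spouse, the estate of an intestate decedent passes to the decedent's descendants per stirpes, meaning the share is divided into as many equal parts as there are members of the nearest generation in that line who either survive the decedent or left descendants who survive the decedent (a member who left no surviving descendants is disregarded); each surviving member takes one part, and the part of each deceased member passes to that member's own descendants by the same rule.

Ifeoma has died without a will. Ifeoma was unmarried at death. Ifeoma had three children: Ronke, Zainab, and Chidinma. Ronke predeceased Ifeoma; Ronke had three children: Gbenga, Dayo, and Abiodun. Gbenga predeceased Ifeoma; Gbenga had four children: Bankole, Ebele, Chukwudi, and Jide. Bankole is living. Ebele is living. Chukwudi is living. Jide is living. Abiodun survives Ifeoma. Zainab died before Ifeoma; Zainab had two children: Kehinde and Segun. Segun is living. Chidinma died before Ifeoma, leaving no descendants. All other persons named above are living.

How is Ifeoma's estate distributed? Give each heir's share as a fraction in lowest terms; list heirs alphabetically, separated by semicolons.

Abiodun 1/6; Bankole 1/24; Chukwudi 1/24; Dayo 1/6; Ebele 1/24; Jide 1/24; Kehinde 1/4; Segun 1/4

There is no surviving spouse, so the entire estate passes to Ifeoma's descendants per stirpes.
Chidinma left no surviving issue, so that branch lapses and is disregarded.
The estate is divided into 2 equal shares of 1/2 among Ronke, Zainab.
Ronke predeceased; the 1/2 allotted to Ronke's branch passes to Ronke's issue by representation.
The 1/2 is divided into 3 equal shares of 1/6 among Gbenga, Dayo, Abiodun.
Gbenga predeceased; the 1/6 allotted to Gbenga's branch passes to Gbenga's issue by representation.
The 1/6 is divided into 4 equal shares of 1/24 among Bankole, Ebele, Chukwudi, Jide.
Bankole is living and takes 1/24.
Ebele is living and takes 1/24.
Chukwudi is living and takes 1/24.
Jide is living and takes 1/24.
Dayo is living and takes 1/6.
Abiodun is living and takes 1/6.
Zainab predeceased; the 1/2 allotted to Zainab's branch passes to Zainab's issue by representation.
The 1/2 is divided into 2 equal shares of 1/4 among Kehinde, Segun.
Kehinde is living and takes 1/4.
Segun is living and takes 1/4.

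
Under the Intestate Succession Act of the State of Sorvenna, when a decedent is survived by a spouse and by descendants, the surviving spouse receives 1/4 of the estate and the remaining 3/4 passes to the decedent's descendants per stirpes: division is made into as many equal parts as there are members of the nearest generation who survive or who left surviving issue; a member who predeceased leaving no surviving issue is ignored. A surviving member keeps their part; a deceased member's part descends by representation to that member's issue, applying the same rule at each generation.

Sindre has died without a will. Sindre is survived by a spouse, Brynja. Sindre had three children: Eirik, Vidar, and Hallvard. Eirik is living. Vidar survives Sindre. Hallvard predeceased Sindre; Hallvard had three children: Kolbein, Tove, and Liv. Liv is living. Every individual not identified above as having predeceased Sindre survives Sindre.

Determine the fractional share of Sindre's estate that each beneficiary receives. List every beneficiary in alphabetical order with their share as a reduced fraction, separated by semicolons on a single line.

Brynja 1/4; Eirik 1/4; Kolbein 1/12; Liv 1/12; Tove 1/12; Vidar 1/4

Brynja, as surviving spouse, takes 1/4.
The remaining 3/4 passes to Sindre's descendants per stirpes.
The 3/4 is divided into 3 equal shares of 1/4 among Eirik, Vidar, Hallvard.
Eirik is living and takes 1/4.
Vidar is living and takes 1/4.
Hallvard predeceased; the 1/4 allotted to Hallvard's branch passes to Hallvard's issue by representation.
The 1/4 is divided into 3 equal shares of 1/12 among Kolbein, Tove, Liv.
Kolbein is living and takes 1/12.
Tove is living and takes 1/12.
Liv is living and takes 1/12.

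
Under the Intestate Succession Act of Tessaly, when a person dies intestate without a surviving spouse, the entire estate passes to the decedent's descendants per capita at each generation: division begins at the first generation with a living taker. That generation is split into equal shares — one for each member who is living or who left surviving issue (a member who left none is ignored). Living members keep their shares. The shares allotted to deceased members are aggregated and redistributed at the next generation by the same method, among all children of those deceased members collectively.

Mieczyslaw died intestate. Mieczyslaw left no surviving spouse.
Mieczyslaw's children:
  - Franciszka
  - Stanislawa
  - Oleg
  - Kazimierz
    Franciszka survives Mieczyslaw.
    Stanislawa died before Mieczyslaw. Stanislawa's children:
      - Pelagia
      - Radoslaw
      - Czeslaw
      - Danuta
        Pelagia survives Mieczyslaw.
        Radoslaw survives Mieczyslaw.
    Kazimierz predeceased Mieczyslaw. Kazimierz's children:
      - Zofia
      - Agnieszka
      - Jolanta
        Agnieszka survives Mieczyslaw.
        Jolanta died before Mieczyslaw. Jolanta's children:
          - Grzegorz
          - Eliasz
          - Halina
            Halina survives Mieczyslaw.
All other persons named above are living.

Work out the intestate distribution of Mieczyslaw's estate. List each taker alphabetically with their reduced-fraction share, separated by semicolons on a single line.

Agnieszka 1/14; Czeslaw 1/14; Danuta 1/14; Eliasz 1/42; Franciszka 1/4; Grzegorz 1/42; Halina 1/42; Oleg 1/4; Pelagia 1/14; Radoslaw 1/14; Zofia 1/14

There is no surviving spouse, so the entire estate passes to Mieczyslaw's descendants per capita at each generation.
At generation 1 (Franciszka, Stanislawa, Oleg, Kazimierz) there are 4 shares of (1)/4 = 1/4 each.
Living: Franciszka and Oleg — each takes 1/4.
Deceased: Stanislawa and Kazimierz. Their combined 1/2 is pooled and carried to generation 2.
At generation 2 (Pelagia, Radoslaw, Czeslaw, Danuta, Zofia, Agnieszka, Jolanta) there are 7 shares of (1/2)/7 = 1/14 each.
Living: Pelagia, Radoslaw, Czeslaw, Danuta, Zofia, and Agnieszka — each takes 1/14.
Deceased: Jolanta. That 1/14 share is carried to generation 3.
At generation 3 (Grzegorz, Eliasz, Halina) there are 3 shares of (1/14)/3 = 1/42 each.
Living: Grzegorz, Eliasz, and Halina — each takes 1/42.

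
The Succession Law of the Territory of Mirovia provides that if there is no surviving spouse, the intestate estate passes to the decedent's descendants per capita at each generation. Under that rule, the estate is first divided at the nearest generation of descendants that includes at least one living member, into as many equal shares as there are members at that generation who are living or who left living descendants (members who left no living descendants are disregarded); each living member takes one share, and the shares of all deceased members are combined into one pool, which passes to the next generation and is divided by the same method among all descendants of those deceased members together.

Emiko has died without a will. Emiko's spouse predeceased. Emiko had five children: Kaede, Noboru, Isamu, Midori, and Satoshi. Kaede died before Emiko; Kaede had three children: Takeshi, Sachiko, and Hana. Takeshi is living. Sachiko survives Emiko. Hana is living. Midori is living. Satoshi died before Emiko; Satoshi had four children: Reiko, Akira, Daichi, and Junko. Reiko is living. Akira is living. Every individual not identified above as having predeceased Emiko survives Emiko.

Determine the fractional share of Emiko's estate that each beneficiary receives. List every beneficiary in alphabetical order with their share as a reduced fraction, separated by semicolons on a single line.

Akira 2/35; Daichi 2/35; Hana 2/35; Isamu 1/5; Junko 2/35; Midori 1/5; Noboru 1/5; Reiko 2/35; Sachiko 2/35; Takeshi 2/35

There is no surviving spouse, so the entire estate passes to Emiko's descendants per capita at each generation.
At generation 1 (Kaede, Noboru, Isamu, Midori, Satoshi) there are 5 shares of (1)/5 = 1/5 each.
Living: Noboru, Isamu, and Midori — each takes 1/5.
Deceased: Kaede and Satoshi. Their combined 2/5 is pooled and carried to generation 2.
At generation 2 (Takeshi, Sachiko, Hana, Reiko, Akira, Daichi, Junko) there are 7 shares of (2/5)/7 = 2/35 each.
Living: Takeshi, Sachiko, Hana, Reiko, Akira, Daichi, and Junko — each takes 2/35.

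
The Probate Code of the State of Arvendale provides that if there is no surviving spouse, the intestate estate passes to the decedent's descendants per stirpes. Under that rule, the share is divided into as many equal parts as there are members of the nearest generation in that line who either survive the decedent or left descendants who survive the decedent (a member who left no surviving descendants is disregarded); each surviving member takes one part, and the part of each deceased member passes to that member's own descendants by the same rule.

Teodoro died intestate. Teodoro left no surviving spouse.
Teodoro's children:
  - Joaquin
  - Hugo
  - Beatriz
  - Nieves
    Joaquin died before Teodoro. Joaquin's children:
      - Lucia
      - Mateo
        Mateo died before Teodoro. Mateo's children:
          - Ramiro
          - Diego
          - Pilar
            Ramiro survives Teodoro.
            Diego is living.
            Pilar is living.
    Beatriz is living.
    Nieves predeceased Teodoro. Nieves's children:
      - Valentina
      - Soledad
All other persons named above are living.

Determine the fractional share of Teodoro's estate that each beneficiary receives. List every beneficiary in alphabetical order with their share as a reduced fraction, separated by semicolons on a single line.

Beatriz 1/4; Diego 1/24; Hugo 1/4; Lucia 1/8; Pilar 1/24; Ramiro 1/24; Soledad 1/8; Valentina 1/8

There is no surviving spouse, so the entire estate passes to Teodoro's descendants per stirpes.
The estate is divided into 4 equal shares of 1/4 among Joaquin, Hugo, Beatriz, Nieves.
Joaquin predeceased; the 1/4 allotted to Joaquin's branch passes to Joaquin's issue by representation.
The 1/4 is divided into 2 equal shares of 1/8 among Lucia, Mateo.
Lucia is living and takes 1/8.
Mateo predeceased; the 1/8 allotted to Mateo's branch passes to Mateo's issue by representation.
The 1/8 is divided into 3 equal shares of 1/24 among Ramiro, Diego, Pilar.
Ramiro is living and takes 1/24.
Diego is living and takes 1/24.
Pilar is living and takes 1/24.
Hugo is living and takes 1/4.
Beatriz is living and takes 1/4.
Nieves predeceased; the 1/4 allotted to Nieves's branch passes to Nieves's issue by representation.
The 1/4 is divided into 2 equal shares of 1/8 among Valentina, Soledad.
Valentina is living and takes 1/8.
Soledad is living and takes 1/8.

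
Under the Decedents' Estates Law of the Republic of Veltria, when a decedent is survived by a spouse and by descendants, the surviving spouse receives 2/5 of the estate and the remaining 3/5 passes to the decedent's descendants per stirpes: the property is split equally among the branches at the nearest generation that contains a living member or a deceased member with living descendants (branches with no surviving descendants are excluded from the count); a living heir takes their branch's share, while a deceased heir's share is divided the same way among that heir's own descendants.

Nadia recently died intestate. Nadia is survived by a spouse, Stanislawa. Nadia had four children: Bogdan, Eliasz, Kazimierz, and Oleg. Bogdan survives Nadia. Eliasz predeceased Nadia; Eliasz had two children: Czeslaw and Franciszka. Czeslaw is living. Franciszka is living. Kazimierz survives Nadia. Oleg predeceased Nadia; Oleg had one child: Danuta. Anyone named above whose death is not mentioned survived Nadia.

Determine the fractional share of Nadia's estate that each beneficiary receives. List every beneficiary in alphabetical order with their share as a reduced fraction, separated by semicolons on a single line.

Bogdan 3/20; Czeslaw 3/40; Danuta 3/20; Franciszka 3/40; Kazimierz 3/20; Stanislawa 2/5

Stanislawa, as surviving spouse, takes 2/5.
The remaining 3/5 passes to Nadia's descendants per stirpes.
The 3/5 is divided into 4 equal shares of 3/20 among Bogdan, Eliasz, Kazimierz, Oleg.
Bogdan is living and takes 3/20.
Eliasz predeceased; the 3/20 allotted to Eliasz's branch passes to Eliasz's issue by representation.
The 3/20 is divided into 2 equal shares of 3/40 among Czeslaw, Franciszka.
Czeslaw is living and takes 3/40.
Franciszka is living and takes 3/40.
Kazimierz is living and takes 3/20.
Oleg predeceased; the 3/20 allotted to Oleg's branch passes to Oleg's issue by representation.
Danuta is the sole taker at this level and receives the full 3/20.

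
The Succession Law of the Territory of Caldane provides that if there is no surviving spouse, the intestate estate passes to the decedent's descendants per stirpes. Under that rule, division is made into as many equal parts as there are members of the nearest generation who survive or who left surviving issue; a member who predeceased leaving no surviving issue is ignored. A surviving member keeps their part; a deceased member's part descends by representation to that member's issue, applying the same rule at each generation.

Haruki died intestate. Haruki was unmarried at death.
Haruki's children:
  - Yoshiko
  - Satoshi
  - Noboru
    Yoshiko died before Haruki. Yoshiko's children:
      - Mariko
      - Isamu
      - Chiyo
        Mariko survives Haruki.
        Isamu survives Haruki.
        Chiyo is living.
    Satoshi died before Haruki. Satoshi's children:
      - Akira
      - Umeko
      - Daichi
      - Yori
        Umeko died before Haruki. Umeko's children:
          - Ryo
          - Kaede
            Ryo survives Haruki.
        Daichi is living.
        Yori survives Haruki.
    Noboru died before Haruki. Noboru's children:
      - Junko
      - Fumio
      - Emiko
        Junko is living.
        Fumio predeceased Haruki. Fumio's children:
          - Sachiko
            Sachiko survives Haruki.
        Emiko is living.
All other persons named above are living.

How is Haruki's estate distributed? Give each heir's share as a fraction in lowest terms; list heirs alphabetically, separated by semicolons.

Akira 1/12; Chiyo 1/9; Daichi 1/12; Emiko 1/9; Isamu 1/9; Junko 1/9; Kaede 1/24; Mariko 1/9; Ryo 1/24; Sachiko 1/9; Yori 1/12

There is no surviving spouse, so the entire estate passes to Haruki's descendants per stirpes.
The estate is divided into 3 equal shares of 1/3 among Yoshiko, Satoshi, Noboru.
Yoshiko predeceased; the 1/3 allotted to Yoshiko's branch passes to Yoshiko's issue by representation.
The 1/3 is divided into 3 equal shares of 1/9 among Mariko, Isamu, Chiyo.
Mariko is living and takes 1/9.
Isamu is living and takes 1/9.
Chiyo is living and takes 1/9.
Satoshi predeceased; the 1/3 allotted to Satoshi's branch passes to Satoshi's issue by representation.
The 1/3 is divided into 4 equal shares of 1/12 among Akira, Umeko, Daichi, Yori.
Akira is living and takes 1/12.
Umeko predeceased; the 1/12 allotted to Umeko's branch passes to Umeko's issue by representation.
The 1/12 is divided into 2 equal shares of 1/24 among Ryo, Kaede.
Ryo is living and takes 1/24.
Kaede is living and takes 1/24.
Daichi is living and takes 1/12.
Yori is living and takes 1/12.
Noboru predeceased; the 1/3 allotted to Noboru's branch passes to Noboru's issue by representation.
The 1/3 is divided into 3 equal shares of 1/9 among Junko, Fumio, Emiko.
Junko is living and takes 1/9.
Fumio predeceased; the 1/9 allotted to Fumio's branch passes to Fumio's issue by representation.
Sachiko is the sole taker at this level and receives the full 1/9.
Emiko is living and takes 1/9.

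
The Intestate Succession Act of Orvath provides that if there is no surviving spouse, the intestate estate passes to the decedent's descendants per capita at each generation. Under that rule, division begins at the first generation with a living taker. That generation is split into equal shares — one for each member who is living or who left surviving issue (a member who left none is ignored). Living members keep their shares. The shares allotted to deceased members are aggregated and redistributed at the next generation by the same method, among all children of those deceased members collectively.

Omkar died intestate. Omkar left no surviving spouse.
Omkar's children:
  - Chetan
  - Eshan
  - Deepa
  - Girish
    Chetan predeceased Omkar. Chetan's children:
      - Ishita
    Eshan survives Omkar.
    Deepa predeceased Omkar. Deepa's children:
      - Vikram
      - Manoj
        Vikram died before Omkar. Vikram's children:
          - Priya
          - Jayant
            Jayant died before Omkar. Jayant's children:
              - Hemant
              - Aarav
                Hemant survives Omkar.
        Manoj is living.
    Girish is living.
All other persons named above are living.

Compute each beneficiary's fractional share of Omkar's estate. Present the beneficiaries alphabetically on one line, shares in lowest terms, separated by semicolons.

Aarav 1/24; Eshan 1/4; Girish 1/4; Hemant 1/24; Ishita 1/6; Manoj 1/6; Priya 1/12

There is no surviving spouse, so the entire estate passes to Omkar's descendants per capita at each generation.
At generation 1 (Chetan, Eshan, Deepa, Girish) there are 4 shares of (1)/4 = 1/4 each.
Living: Eshan and Girish — each takes 1/4.
Deceased: Chetan and Deepa. Their combined 1/2 is pooled and carried to generation 2.
At generation 2 (Ishita, Vikram, Manoj) there are 3 shares of (1/2)/3 = 1/6 each.
Living: Ishita and Manoj — each takes 1/6.
Deceased: Vikram. That 1/6 share is carried to generation 3.
At generation 3 (Priya, Jayant) there are 2 shares of (1/6)/2 = 1/12 each.
Living: Priya — each takes 1/12.
Deceased: Jayant. That 1/12 share is carried to generation 4.
At generation 4 (Hemant, Aarav) there are 2 shares of (1/12)/2 = 1/24 each.
Living: Hemant and Aarav — each takes 1/24.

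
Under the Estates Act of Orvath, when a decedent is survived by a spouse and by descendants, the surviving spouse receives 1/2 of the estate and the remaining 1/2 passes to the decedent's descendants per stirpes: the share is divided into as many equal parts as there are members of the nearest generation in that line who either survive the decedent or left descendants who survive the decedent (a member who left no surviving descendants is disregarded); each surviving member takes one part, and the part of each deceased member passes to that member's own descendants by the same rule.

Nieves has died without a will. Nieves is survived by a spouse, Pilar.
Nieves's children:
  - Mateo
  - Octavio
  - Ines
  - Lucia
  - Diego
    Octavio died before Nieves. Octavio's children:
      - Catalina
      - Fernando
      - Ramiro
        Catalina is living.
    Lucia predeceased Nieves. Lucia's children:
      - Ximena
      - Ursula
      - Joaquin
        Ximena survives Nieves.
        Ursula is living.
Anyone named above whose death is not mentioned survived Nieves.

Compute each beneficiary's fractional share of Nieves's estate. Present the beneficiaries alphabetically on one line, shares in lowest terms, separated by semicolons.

Pilar, as surviving spouse, takes 1/2.
The remaining 1/2 passes to Nieves's descendants per stirpes.
The 1/2 is divided into 5 equal shares of 1/10 among Mateo, Octavio, Ines, Lucia, Diego.
Mateo is living and takes 1/10.
Octavio predeceased; the 1/10 allotted to Octavio's branch passes to Octavio's issue by representation.
The 1/10 is divided into 3 equal shares of 1/30 among Catalina, Fernando, Ramiro.
Catalina is living and takes 1/30.
Fernando is living and takes 1/30.
Ramiro is living and takes 1/30.
Ines is living and takes 1/10.
Lucia predeceased; the 1/10 allotted to Lucia's branch passes to Lucia's issue by representation.
The 1/10 is divided into 3 equal shares of 1/30 among Ximena, Ursula, Joaquin.
Ximena is living and takes 1/30.
Ursula is living and takes 1/30.
Joaquin is living and takes 1/30.
Diego is living and takes 1/10.

Catalina 1/30; Diego 1/10; Fernando 1/30; Ines 1/10; Joaquin 1/30; Mateo 1/10; Pilar 1/2; Ramiro 1/30; Ursula 1/30; Ximena 1/30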